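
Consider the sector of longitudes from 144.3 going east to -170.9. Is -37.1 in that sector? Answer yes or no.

Band width going east from +144.3° to -170.9°: ((-170.9 − 144.3) mod 360) = 44.8°.
Offset of -37.1° east of the west edge: ((-37.1 − 144.3) mod 360) = 178.6°.
178.6° > 44.8° ⇒ outside.

No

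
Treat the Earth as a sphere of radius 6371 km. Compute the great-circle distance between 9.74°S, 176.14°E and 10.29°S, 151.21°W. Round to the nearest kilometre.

Δλ = -151.21 − 176.14 = -327.35°; wrapped into (−180°, 180°]: 32.65°.
Δφ = -10.29 − -9.74 = -0.55°.
a = sin²(Δφ/2) + cos φ₁ · cos φ₂ · sin²(Δλ/2) = 0.076641.
c = 2·atan2(√a, √(1−a)) = 0.56101 rad → d = 6371·c ≈ 3574.19 km.

3574 km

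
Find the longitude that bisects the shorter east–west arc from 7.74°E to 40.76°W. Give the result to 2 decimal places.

Signed shortest Δλ from +7.74° to -40.76° is -48.50°.
Midpoint longitude = +7.74° + (-48.50°)/2 = +7.74° − 24.25° = -16.51°.

16.51°W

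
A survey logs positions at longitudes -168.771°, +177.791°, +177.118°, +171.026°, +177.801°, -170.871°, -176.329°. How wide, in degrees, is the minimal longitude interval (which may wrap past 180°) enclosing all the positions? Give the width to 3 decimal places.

Sort the longitudes: -176.329°, -170.871°, -168.771°, +171.026°, +177.118°, +177.791°, +177.801°.
Eastward gaps between consecutive values (wrapping around): 5.458°, 2.100°, 339.797°, 6.092°, 0.673°, 0.010°, 5.870°.
Largest gap = 339.797° ⇒ minimal covering band is its complement: 360° − 339.797° = 20.203°.
Band runs from +171.026° eastward to -168.771°, crossing the antimeridian.

20.203°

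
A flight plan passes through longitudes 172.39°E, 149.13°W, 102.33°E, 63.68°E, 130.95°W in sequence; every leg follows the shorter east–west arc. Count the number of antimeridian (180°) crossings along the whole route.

Leg 1: +172.39° → -149.13°, shortest Δλ = 38.48° (east) — crosses 180°.
Leg 2: -149.13° → +102.33°, shortest Δλ = -108.54° (west) — crosses 180°.
Leg 3: +102.33° → +63.68°, shortest Δλ = -38.65° (west) — does not cross 180°.
Leg 4: +63.68° → -130.95°, shortest Δλ = 165.37° (east) — crosses 180°.
Total crossings: 3.

3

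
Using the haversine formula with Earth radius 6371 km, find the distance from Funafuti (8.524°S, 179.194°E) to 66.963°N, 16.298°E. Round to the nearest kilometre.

Δλ = 16.298 − 179.194 = -162.896°.
Δφ = 66.963 − -8.524 = 75.487°.
a = sin²(Δφ/2) + cos φ₁ · cos φ₂ · sin²(Δλ/2) = 0.753145.
c = 2·atan2(√a, √(1−a)) = 2.10167 rad → d = 6371·c ≈ 13389.76 km.

13390 km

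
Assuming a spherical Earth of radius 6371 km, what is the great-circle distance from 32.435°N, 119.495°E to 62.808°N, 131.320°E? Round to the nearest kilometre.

3479 km

Δλ = 131.320 − 119.495 = 11.825°.
Δφ = 62.808 − 32.435 = 30.373°.
a = sin²(Δφ/2) + cos φ₁ · cos φ₂ · sin²(Δλ/2) = 0.072716.
c = 2·atan2(√a, √(1−a)) = 0.54608 rad → d = 6371·c ≈ 3479.07 km.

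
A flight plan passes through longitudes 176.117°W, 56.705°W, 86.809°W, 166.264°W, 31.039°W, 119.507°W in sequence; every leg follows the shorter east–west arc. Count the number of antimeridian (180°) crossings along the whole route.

0

Leg 1: -176.117° → -56.705°, shortest Δλ = 119.412° (east) — does not cross 180°.
Leg 2: -56.705° → -86.809°, shortest Δλ = -30.104° (west) — does not cross 180°.
Leg 3: -86.809° → -166.264°, shortest Δλ = -79.455° (west) — does not cross 180°.
Leg 4: -166.264° → -31.039°, shortest Δλ = 135.225° (east) — does not cross 180°.
Leg 5: -31.039° → -119.507°, shortest Δλ = -88.468° (west) — does not cross 180°.
Total crossings: 0.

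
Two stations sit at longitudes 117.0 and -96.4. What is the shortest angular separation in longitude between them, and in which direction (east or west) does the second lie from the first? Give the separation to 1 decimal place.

146.6° east

Raw difference: -96.4 − 117.0 = -213.4°.
Normalise into (−180°, 180°]: -213.4° + 360° = 146.6°.
Positive ⇒ the second point lies to the east; separation 146.6°.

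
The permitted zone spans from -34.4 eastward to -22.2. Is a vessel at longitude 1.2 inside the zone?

Band width going east from -34.4° to -22.2°: ((-22.2 − -34.4) mod 360) = 12.2°.
Offset of +1.2° east of the west edge: ((1.2 − -34.4) mod 360) = 35.6°.
35.6° > 12.2° ⇒ outside.

No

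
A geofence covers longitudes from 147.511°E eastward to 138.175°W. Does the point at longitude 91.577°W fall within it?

Band width going east from +147.511° to -138.175°: ((-138.175 − 147.511) mod 360) = 74.314°.
Offset of -91.577° east of the west edge: ((-91.577 − 147.511) mod 360) = 120.912°.
120.912° > 74.314° ⇒ outside.

No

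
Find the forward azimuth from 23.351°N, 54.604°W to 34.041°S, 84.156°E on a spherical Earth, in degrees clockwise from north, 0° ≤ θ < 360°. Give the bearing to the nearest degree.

116°

Δλ = 84.156 − -54.604 = 138.760°.
θ = atan2( sin Δλ · cos φ₂ , cos φ₁ · sin φ₂ − sin φ₁ · cos φ₂ · cos Δλ )
  = atan2(0.54625, -0.26696) = 116.046° → normalised to [0°, 360°): 116.046°.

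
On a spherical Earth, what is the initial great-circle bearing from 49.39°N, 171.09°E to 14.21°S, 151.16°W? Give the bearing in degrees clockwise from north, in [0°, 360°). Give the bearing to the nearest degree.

Δλ = -151.16 − 171.09 = -322.25°; wrapped into (−180°, 180°]: 37.75°.
θ = atan2( sin Δλ · cos φ₂ , cos φ₁ · sin φ₂ − sin φ₁ · cos φ₂ · cos Δλ )
  = atan2(0.59348, -0.74167) = 141.333° → normalised to [0°, 360°): 141.333°.

141°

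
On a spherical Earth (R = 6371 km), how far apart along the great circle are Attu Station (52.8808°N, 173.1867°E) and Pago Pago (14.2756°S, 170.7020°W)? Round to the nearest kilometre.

7625 km

Δλ = -170.7020 − 173.1867 = -343.8887°; wrapped into (−180°, 180°]: 16.1113°.
Δφ = -14.2756 − 52.8808 = -67.1564°.
a = sin²(Δφ/2) + cos φ₁ · cos φ₂ · sin²(Δλ/2) = 0.317376.
c = 2·atan2(√a, √(1−a)) = 1.19690 rad → d = 6371·c ≈ 7625.44 km.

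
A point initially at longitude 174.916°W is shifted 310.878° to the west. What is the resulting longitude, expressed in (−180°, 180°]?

125.794°W

Start at -174.916°; shift −310.878° → -485.794°.
-485.794° lies outside (−180°, 180°]; add 360° → -125.794°.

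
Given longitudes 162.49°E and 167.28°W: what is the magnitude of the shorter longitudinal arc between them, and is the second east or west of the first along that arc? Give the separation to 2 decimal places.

Raw difference: -167.28 − 162.49 = -329.77°.
Normalise into (−180°, 180°]: -329.77° + 360° = 30.23°.
Positive ⇒ the second point lies to the east; separation 30.23°.

30.23° east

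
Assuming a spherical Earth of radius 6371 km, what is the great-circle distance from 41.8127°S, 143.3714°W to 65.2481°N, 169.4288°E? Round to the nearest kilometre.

Δλ = 169.4288 − -143.3714 = 312.8002°; wrapped into (−180°, 180°]: -47.1998°.
Δφ = 65.2481 − -41.8127 = 107.0608°.
a = sin²(Δφ/2) + cos φ₁ · cos φ₂ · sin²(Δλ/2) = 0.696710.
c = 2·atan2(√a, √(1−a)) = 1.97514 rad → d = 6371·c ≈ 12583.65 km.

12584 km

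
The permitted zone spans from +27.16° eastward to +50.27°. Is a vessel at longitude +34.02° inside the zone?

Yes

Band width going east from +27.16° to +50.27°: ((50.27 − 27.16) mod 360) = 23.11°.
Offset of +34.02° east of the west edge: ((34.02 − 27.16) mod 360) = 6.86°.
6.86° ≤ 23.11° ⇒ inside.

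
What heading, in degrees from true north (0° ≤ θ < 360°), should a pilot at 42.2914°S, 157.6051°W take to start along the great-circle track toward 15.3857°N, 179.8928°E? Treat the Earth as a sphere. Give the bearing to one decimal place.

335.1°

Δλ = 179.8928 − -157.6051 = 337.4979°; wrapped into (−180°, 180°]: -22.5021°.
θ = atan2( sin Δλ · cos φ₂ , cos φ₁ · sin φ₂ − sin φ₁ · cos φ₂ · cos Δλ )
  = atan2(-0.36900, 0.79565) = -24.881° → normalised to [0°, 360°): 335.119°.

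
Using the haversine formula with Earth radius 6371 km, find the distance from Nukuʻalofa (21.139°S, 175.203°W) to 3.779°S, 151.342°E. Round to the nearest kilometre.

4097 km

Δλ = 151.342 − -175.203 = 326.545°; wrapped into (−180°, 180°]: -33.455°.
Δφ = -3.779 − -21.139 = 17.360°.
a = sin²(Δφ/2) + cos φ₁ · cos φ₂ · sin²(Δλ/2) = 0.099874.
c = 2·atan2(√a, √(1−a)) = 0.64308 rad → d = 6371·c ≈ 4097.06 km.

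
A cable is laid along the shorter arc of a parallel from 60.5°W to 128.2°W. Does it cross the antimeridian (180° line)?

Signed shortest Δλ = ((-128.2 − -60.5 + 180) mod 360) − 180 = -67.7°.
Going west by 67.7° from -60.5° reaches -128.2° without touching 180°.

No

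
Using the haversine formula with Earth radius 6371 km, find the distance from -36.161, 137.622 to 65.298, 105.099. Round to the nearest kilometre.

Δλ = 105.099 − 137.622 = -32.523°.
Δφ = 65.298 − -36.161 = 101.459°.
a = sin²(Δφ/2) + cos φ₁ · cos φ₂ · sin²(Δλ/2) = 0.625789.
c = 2·atan2(√a, √(1−a)) = 1.82511 rad → d = 6371·c ≈ 11627.76 km.

11628 km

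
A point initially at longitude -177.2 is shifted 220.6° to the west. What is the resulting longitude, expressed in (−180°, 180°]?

-37.8°

Start at -177.2°; shift −220.6° → -397.8°.
-397.8° lies outside (−180°, 180°]; add 360° → -37.8°.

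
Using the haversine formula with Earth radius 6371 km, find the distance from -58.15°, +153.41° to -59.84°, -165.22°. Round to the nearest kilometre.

Δλ = -165.22 − 153.41 = -318.63°; wrapped into (−180°, 180°]: 41.37°.
Δφ = -59.84 − -58.15 = -1.69°.
a = sin²(Δφ/2) + cos φ₁ · cos φ₂ · sin²(Δλ/2) = 0.033297.
c = 2·atan2(√a, √(1−a)) = 0.36701 rad → d = 6371·c ≈ 2338.20 km.

2338 km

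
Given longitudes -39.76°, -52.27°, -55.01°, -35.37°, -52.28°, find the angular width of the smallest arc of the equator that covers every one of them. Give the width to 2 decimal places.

19.64°

Sort the longitudes: -55.01°, -52.28°, -52.27°, -39.76°, -35.37°.
Eastward gaps between consecutive values (wrapping around): 2.73°, 0.01°, 12.51°, 4.39°, 340.36°.
Largest gap = 340.36° ⇒ minimal covering band is its complement: 360° − 340.36° = 19.64°.
Band runs from -55.01° eastward to -35.37°.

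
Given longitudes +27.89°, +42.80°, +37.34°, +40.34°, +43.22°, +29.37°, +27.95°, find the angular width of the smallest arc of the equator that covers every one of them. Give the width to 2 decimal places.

15.33°

Sort the longitudes: +27.89°, +27.95°, +29.37°, +37.34°, +40.34°, +42.80°, +43.22°.
Eastward gaps between consecutive values (wrapping around): 0.06°, 1.42°, 7.97°, 3.00°, 2.46°, 0.42°, 344.67°.
Largest gap = 344.67° ⇒ minimal covering band is its complement: 360° − 344.67° = 15.33°.
Band runs from +27.89° eastward to +43.22°.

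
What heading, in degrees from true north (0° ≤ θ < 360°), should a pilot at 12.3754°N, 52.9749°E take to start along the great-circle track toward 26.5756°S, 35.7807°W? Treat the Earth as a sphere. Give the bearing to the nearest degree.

Δλ = -35.7807 − 52.9749 = -88.7556°.
θ = atan2( sin Δλ · cos φ₂ , cos φ₁ · sin φ₂ − sin φ₁ · cos φ₂ · cos Δλ )
  = atan2(-0.89413, -0.44115) = -116.261° → normalised to [0°, 360°): 243.739°.

244°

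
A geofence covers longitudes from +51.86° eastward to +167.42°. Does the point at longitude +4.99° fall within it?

No

Band width going east from +51.86° to +167.42°: ((167.42 − 51.86) mod 360) = 115.56°.
Offset of +4.99° east of the west edge: ((4.99 − 51.86) mod 360) = 313.13°.
313.13° > 115.56° ⇒ outside.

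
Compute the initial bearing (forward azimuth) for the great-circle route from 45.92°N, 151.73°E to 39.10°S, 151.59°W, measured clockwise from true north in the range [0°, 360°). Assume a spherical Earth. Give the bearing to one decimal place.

Δλ = -151.59 − 151.73 = -303.32°; wrapped into (−180°, 180°]: 56.68°.
θ = atan2( sin Δλ · cos φ₂ , cos φ₁ · sin φ₂ − sin φ₁ · cos φ₂ · cos Δλ )
  = atan2(0.64848, -0.74497) = 138.961° → normalised to [0°, 360°): 138.961°.

139.0°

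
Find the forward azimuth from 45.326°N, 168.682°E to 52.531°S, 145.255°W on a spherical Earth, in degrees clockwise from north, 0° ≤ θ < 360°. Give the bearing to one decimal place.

Δλ = -145.255 − 168.682 = -313.937°; wrapped into (−180°, 180°]: 46.063°.
θ = atan2( sin Δλ · cos φ₂ , cos φ₁ · sin φ₂ − sin φ₁ · cos φ₂ · cos Δλ )
  = atan2(0.43806, -0.85818) = 152.958° → normalised to [0°, 360°): 152.958°.

153.0°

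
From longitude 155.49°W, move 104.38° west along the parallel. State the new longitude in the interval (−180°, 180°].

Start at -155.49°; shift −104.38° → -259.87°.
-259.87° lies outside (−180°, 180°]; add 360° → +100.13°.

100.13°E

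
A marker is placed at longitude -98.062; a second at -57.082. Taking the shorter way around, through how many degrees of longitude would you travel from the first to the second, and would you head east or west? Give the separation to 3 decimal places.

Raw difference: -57.082 − -98.062 = 40.98°.
Normalise into (−180°, 180°]: 40.98° stays 40.98°.
Positive ⇒ the second point lies to the east; separation 40.980°.

40.980° east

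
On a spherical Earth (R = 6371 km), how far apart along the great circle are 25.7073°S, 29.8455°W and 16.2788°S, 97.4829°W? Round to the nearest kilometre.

Δλ = -97.4829 − -29.8455 = -67.6374°.
Δφ = -16.2788 − -25.7073 = 9.4285°.
a = sin²(Δφ/2) + cos φ₁ · cos φ₂ · sin²(Δλ/2) = 0.274671.
c = 2·atan2(√a, √(1−a)) = 1.10329 rad → d = 6371·c ≈ 7029.09 km.

7029 km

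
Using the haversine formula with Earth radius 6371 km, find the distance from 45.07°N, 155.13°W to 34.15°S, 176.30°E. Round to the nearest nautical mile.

Δλ = 176.30 − -155.13 = 331.43°; wrapped into (−180°, 180°]: -28.57°.
Δφ = -34.15 − 45.07 = -79.22°.
a = sin²(Δφ/2) + cos φ₁ · cos φ₂ · sin²(Δλ/2) = 0.442065.
c = 2·atan2(√a, √(1−a)) = 1.45467 rad → d = 6371·c ≈ 9267.67 km ≈ 5004.14 nmi.

5004 nmi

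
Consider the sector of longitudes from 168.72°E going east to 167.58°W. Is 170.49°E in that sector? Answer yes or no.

Yes

Band width going east from +168.72° to -167.58°: ((-167.58 − 168.72) mod 360) = 23.70°.
Offset of +170.49° east of the west edge: ((170.49 − 168.72) mod 360) = 1.77°.
1.77° ≤ 23.70° ⇒ inside.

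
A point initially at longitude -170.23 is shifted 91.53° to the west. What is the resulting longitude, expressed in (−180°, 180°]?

+98.24°

Start at -170.23°; shift −91.53° → -261.76°.
-261.76° lies outside (−180°, 180°]; add 360° → +98.24°.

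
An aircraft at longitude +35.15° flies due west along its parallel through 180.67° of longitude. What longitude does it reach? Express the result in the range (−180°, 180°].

Start at +35.15°; shift −180.67° → -145.52°.
-145.52° already lies in (−180°, 180°].

-145.52°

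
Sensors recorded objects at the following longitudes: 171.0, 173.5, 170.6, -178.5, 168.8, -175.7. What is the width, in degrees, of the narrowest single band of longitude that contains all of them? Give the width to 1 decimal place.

Sort the longitudes: -178.5°, -175.7°, +168.8°, +170.6°, +171.0°, +173.5°.
Eastward gaps between consecutive values (wrapping around): 2.8°, 344.5°, 1.8°, 0.4°, 2.5°, 8.0°.
Largest gap = 344.5° ⇒ minimal covering band is its complement: 360° − 344.5° = 15.5°.
Band runs from +168.8° eastward to -175.7°, crossing the antimeridian.

15.5°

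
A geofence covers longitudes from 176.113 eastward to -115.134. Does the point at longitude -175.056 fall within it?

Yes

Band width going east from +176.113° to -115.134°: ((-115.134 − 176.113) mod 360) = 68.753°.
Offset of -175.056° east of the west edge: ((-175.056 − 176.113) mod 360) = 8.831°.
8.831° ≤ 68.753° ⇒ inside.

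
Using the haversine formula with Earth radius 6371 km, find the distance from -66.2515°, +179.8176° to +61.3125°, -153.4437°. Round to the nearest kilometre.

14352 km

Δλ = -153.4437 − 179.8176 = -333.2613°; wrapped into (−180°, 180°]: 26.7387°.
Δφ = 61.3125 − -66.2515 = 127.5640°.
a = sin²(Δφ/2) + cos φ₁ · cos φ₂ · sin²(Δλ/2) = 0.815160.
c = 2·atan2(√a, √(1−a)) = 2.25276 rad → d = 6371·c ≈ 14352.34 km.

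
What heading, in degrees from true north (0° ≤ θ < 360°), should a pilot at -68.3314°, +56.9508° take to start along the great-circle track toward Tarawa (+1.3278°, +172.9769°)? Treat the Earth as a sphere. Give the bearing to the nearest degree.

114°

Δλ = 172.9769 − 56.9508 = 116.0261°.
θ = atan2( sin Δλ · cos φ₂ , cos φ₁ · sin φ₂ − sin φ₁ · cos φ₂ · cos Δλ )
  = atan2(0.89835, -0.39911) = 113.954° → normalised to [0°, 360°): 113.954°.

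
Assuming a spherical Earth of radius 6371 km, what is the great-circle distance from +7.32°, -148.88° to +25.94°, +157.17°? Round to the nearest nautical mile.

Δλ = 157.17 − -148.88 = 306.05°; wrapped into (−180°, 180°]: -53.95°.
Δφ = 25.94 − 7.32 = 18.62°.
a = sin²(Δφ/2) + cos φ₁ · cos φ₂ · sin²(Δλ/2) = 0.209689.
c = 2·atan2(√a, √(1−a)) = 0.95130 rad → d = 6371·c ≈ 6060.75 km ≈ 3272.55 nmi.

3273 nmi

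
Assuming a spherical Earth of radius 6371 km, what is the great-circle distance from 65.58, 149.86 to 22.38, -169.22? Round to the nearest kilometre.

Δλ = -169.22 − 149.86 = -319.08°; wrapped into (−180°, 180°]: 40.92°.
Δφ = 22.38 − 65.58 = -43.20°.
a = sin²(Δφ/2) + cos φ₁ · cos φ₂ · sin²(Δλ/2) = 0.182226.
c = 2·atan2(√a, √(1−a)) = 0.88208 rad → d = 6371·c ≈ 5619.72 km.

5620 km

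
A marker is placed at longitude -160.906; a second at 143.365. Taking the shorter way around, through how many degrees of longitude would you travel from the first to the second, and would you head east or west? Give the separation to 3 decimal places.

55.729° west

Raw difference: 143.365 − -160.906 = 304.271°.
Normalise into (−180°, 180°]: 304.271° − 360° = -55.729°.
Negative ⇒ the second point lies to the west; separation 55.729°.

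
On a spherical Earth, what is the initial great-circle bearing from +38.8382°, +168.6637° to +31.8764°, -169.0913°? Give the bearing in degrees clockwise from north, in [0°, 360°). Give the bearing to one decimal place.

Δλ = -169.0913 − 168.6637 = -337.7550°; wrapped into (−180°, 180°]: 22.2450°.
θ = atan2( sin Δλ · cos φ₂ , cos φ₁ · sin φ₂ − sin φ₁ · cos φ₂ · cos Δλ )
  = atan2(0.32148, -0.08157) = 104.238° → normalised to [0°, 360°): 104.238°.

104.2°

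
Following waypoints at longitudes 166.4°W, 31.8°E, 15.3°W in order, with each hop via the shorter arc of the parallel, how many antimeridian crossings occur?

1

Leg 1: -166.4° → +31.8°, shortest Δλ = -161.8° (west) — crosses 180°.
Leg 2: +31.8° → -15.3°, shortest Δλ = -47.1° (west) — does not cross 180°.
Total crossings: 1.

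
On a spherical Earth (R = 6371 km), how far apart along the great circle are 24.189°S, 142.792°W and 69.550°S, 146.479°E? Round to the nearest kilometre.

Δλ = 146.479 − -142.792 = 289.271°; wrapped into (−180°, 180°]: -70.729°.
Δφ = -69.550 − -24.189 = -45.361°.
a = sin²(Δφ/2) + cos φ₁ · cos φ₂ · sin²(Δλ/2) = 0.255444.
c = 2·atan2(√a, √(1−a)) = 1.05973 rad → d = 6371·c ≈ 6751.51 km.

6752 km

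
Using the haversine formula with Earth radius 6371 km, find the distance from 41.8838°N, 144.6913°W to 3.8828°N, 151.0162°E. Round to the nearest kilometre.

7611 km

Δλ = 151.0162 − -144.6913 = 295.7075°; wrapped into (−180°, 180°]: -64.2925°.
Δφ = 3.8828 − 41.8838 = -38.0010°.
a = sin²(Δφ/2) + cos φ₁ · cos φ₂ · sin²(Δλ/2) = 0.316293.
c = 2·atan2(√a, √(1−a)) = 1.19457 rad → d = 6371·c ≈ 7610.60 km.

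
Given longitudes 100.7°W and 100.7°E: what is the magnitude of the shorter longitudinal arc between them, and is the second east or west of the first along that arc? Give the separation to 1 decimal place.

158.6° west

Raw difference: 100.7 − -100.7 = 201.4°.
Normalise into (−180°, 180°]: 201.4° − 360° = -158.6°.
Negative ⇒ the second point lies to the west; separation 158.6°.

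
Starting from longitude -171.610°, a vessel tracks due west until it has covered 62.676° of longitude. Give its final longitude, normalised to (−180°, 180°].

Start at -171.610°; shift −62.676° → -234.286°.
-234.286° lies outside (−180°, 180°]; add 360° → +125.714°.

+125.714°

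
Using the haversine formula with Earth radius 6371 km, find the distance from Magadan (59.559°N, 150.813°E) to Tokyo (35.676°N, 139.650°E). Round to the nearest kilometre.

Δλ = 139.650 − 150.813 = -11.163°.
Δφ = 35.676 − 59.559 = -23.883°.
a = sin²(Δφ/2) + cos φ₁ · cos φ₂ · sin²(Δλ/2) = 0.046706.
c = 2·atan2(√a, √(1−a)) = 0.43567 rad → d = 6371·c ≈ 2775.65 km.

2776 km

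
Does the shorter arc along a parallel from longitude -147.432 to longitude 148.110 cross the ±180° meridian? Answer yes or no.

Yes

Naïve |148.110 − -147.432| = 295.542° > 180°, so the shorter arc goes the other way round — across 180°.
Signed shortest Δλ = ((148.110 − -147.432 + 180) mod 360) − 180 = -64.458°.
Going west by 64.458° from -147.432° passes through 180° before reaching +148.110°.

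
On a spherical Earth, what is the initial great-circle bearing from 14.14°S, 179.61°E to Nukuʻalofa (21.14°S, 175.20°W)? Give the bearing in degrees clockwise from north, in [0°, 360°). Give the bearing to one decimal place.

145.5°

Δλ = -175.20 − 179.61 = -354.81°; wrapped into (−180°, 180°]: 5.19°.
θ = atan2( sin Δλ · cos φ₂ , cos φ₁ · sin φ₂ − sin φ₁ · cos φ₂ · cos Δλ )
  = atan2(0.08437, -0.12280) = 145.509° → normalised to [0°, 360°): 145.509°.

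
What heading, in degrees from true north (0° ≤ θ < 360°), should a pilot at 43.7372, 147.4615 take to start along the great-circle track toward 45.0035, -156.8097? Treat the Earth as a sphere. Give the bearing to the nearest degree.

Δλ = -156.8097 − 147.4615 = -304.2712°; wrapped into (−180°, 180°]: 55.7288°.
θ = atan2( sin Δλ · cos φ₂ , cos φ₁ · sin φ₂ − sin φ₁ · cos φ₂ · cos Δλ )
  = atan2(0.58430, 0.23566) = 68.035° → normalised to [0°, 360°): 68.035°.

68°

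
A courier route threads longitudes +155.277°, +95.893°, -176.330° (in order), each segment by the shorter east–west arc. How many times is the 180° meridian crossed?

Leg 1: +155.277° → +95.893°, shortest Δλ = -59.384° (west) — does not cross 180°.
Leg 2: +95.893° → -176.330°, shortest Δλ = 87.777° (east) — crosses 180°.
Total crossings: 1.

1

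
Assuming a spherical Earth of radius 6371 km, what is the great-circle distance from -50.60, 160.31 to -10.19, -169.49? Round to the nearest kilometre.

5273 km

Δλ = -169.49 − 160.31 = -329.80°; wrapped into (−180°, 180°]: 30.20°.
Δφ = -10.19 − -50.60 = 40.41°.
a = sin²(Δφ/2) + cos φ₁ · cos φ₂ · sin²(Δλ/2) = 0.161682.
c = 2·atan2(√a, √(1−a)) = 0.82761 rad → d = 6371·c ≈ 5272.72 km.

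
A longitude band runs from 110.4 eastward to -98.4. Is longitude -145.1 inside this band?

Band width going east from +110.4° to -98.4°: ((-98.4 − 110.4) mod 360) = 151.2°.
Offset of -145.1° east of the west edge: ((-145.1 − 110.4) mod 360) = 104.5°.
104.5° ≤ 151.2° ⇒ inside.

Yes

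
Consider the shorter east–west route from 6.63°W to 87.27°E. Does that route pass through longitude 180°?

No

Signed shortest Δλ = ((87.27 − -6.63 + 180) mod 360) − 180 = 93.9°.
Going east by 93.9° from -6.63° reaches +87.27° without touching 180°.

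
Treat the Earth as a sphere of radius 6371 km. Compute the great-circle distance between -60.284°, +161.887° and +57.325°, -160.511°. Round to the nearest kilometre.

Δλ = -160.511 − 161.887 = -322.398°; wrapped into (−180°, 180°]: 37.602°.
Δφ = 57.325 − -60.284 = 117.609°.
a = sin²(Δφ/2) + cos φ₁ · cos φ₂ · sin²(Δλ/2) = 0.759514.
c = 2·atan2(√a, √(1−a)) = 2.11651 rad → d = 6371·c ≈ 13484.28 km.

13484 km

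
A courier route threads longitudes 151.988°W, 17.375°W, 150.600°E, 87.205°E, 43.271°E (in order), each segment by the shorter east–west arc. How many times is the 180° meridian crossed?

0

Leg 1: -151.988° → -17.375°, shortest Δλ = 134.613° (east) — does not cross 180°.
Leg 2: -17.375° → +150.600°, shortest Δλ = 167.975° (east) — does not cross 180°.
Leg 3: +150.600° → +87.205°, shortest Δλ = -63.395° (west) — does not cross 180°.
Leg 4: +87.205° → +43.271°, shortest Δλ = -43.934° (west) — does not cross 180°.
Total crossings: 0.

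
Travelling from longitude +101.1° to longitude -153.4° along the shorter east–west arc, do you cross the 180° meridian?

Naïve |-153.4 − 101.1| = 254.5° > 180°, so the shorter arc goes the other way round — across 180°.
Signed shortest Δλ = ((-153.4 − 101.1 + 180) mod 360) − 180 = 105.5°.
Going east by 105.5° from +101.1° passes through 180° before reaching -153.4°.

Yes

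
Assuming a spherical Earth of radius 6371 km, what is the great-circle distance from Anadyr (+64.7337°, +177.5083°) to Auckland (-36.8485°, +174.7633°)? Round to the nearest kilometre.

Δλ = 174.7633 − 177.5083 = -2.7450°.
Δφ = -36.8485 − 64.7337 = -101.5822°.
a = sin²(Δφ/2) + cos φ₁ · cos φ₂ · sin²(Δλ/2) = 0.600583.
c = 2·atan2(√a, √(1−a)) = 1.77334 rad → d = 6371·c ≈ 11297.97 km.

11298 km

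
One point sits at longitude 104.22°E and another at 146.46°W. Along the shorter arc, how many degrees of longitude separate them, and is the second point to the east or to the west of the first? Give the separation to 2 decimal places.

Raw difference: -146.46 − 104.22 = -250.68°.
Normalise into (−180°, 180°]: -250.68° + 360° = 109.32°.
Positive ⇒ the second point lies to the east; separation 109.32°.

109.32° east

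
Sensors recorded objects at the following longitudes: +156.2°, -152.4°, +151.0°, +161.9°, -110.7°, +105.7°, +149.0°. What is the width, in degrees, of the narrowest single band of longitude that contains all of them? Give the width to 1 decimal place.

143.6°

Sort the longitudes: -152.4°, -110.7°, +105.7°, +149.0°, +151.0°, +156.2°, +161.9°.
Eastward gaps between consecutive values (wrapping around): 41.7°, 216.4°, 43.3°, 2.0°, 5.2°, 5.7°, 45.7°.
Largest gap = 216.4° ⇒ minimal covering band is its complement: 360° − 216.4° = 143.6°.
Band runs from +105.7° eastward to -110.7°, crossing the antimeridian.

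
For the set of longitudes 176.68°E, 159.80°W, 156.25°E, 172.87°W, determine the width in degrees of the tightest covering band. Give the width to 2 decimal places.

Sort the longitudes: -172.87°, -159.80°, +156.25°, +176.68°.
Eastward gaps between consecutive values (wrapping around): 13.07°, 316.05°, 20.43°, 10.45°.
Largest gap = 316.05° ⇒ minimal covering band is its complement: 360° − 316.05° = 43.95°.
Band runs from +156.25° eastward to -159.80°, crossing the antimeridian.

43.95°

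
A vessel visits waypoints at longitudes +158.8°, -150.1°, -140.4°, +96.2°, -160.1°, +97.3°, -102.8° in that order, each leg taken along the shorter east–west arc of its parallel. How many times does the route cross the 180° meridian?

5

Leg 1: +158.8° → -150.1°, shortest Δλ = 51.1° (east) — crosses 180°.
Leg 2: -150.1° → -140.4°, shortest Δλ = 9.7° (east) — does not cross 180°.
Leg 3: -140.4° → +96.2°, shortest Δλ = -123.4° (west) — crosses 180°.
Leg 4: +96.2° → -160.1°, shortest Δλ = 103.7° (east) — crosses 180°.
Leg 5: -160.1° → +97.3°, shortest Δλ = -102.6° (west) — crosses 180°.
Leg 6: +97.3° → -102.8°, shortest Δλ = 159.9° (east) — crosses 180°.
Total crossings: 5.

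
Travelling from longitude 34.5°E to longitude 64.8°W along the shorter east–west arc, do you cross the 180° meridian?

No

Signed shortest Δλ = ((-64.8 − 34.5 + 180) mod 360) − 180 = -99.3°.
Going west by 99.3° from +34.5° reaches -64.8° without touching 180°.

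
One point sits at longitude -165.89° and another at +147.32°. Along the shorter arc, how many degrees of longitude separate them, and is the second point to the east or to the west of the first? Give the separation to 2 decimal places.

Raw difference: 147.32 − -165.89 = 313.21°.
Normalise into (−180°, 180°]: 313.21° − 360° = -46.79°.
Negative ⇒ the second point lies to the west; separation 46.79°.

46.79° west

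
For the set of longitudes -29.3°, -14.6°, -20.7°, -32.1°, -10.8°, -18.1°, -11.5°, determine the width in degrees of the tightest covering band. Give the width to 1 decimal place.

21.3°

Sort the longitudes: -32.1°, -29.3°, -20.7°, -18.1°, -14.6°, -11.5°, -10.8°.
Eastward gaps between consecutive values (wrapping around): 2.8°, 8.6°, 2.6°, 3.5°, 3.1°, 0.7°, 338.7°.
Largest gap = 338.7° ⇒ minimal covering band is its complement: 360° − 338.7° = 21.3°.
Band runs from -32.1° eastward to -10.8°.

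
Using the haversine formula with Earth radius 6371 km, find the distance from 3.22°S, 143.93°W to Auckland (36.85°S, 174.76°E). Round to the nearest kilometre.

5634 km

Δλ = 174.76 − -143.93 = 318.69°; wrapped into (−180°, 180°]: -41.31°.
Δφ = -36.85 − -3.22 = -33.63°.
a = sin²(Δφ/2) + cos φ₁ · cos φ₂ · sin²(Δλ/2) = 0.183093.
c = 2·atan2(√a, √(1−a)) = 0.88432 rad → d = 6371·c ≈ 5634.02 km.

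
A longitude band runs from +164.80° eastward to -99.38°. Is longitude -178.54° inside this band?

Yes

Band width going east from +164.80° to -99.38°: ((-99.38 − 164.80) mod 360) = 95.82°.
Offset of -178.54° east of the west edge: ((-178.54 − 164.80) mod 360) = 16.66°.
16.66° ≤ 95.82° ⇒ inside.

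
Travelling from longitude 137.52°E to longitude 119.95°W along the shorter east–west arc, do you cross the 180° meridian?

Yes

Naïve |-119.95 − 137.52| = 257.47° > 180°, so the shorter arc goes the other way round — across 180°.
Signed shortest Δλ = ((-119.95 − 137.52 + 180) mod 360) − 180 = 102.53°.
Going east by 102.53° from +137.52° passes through 180° before reaching -119.95°.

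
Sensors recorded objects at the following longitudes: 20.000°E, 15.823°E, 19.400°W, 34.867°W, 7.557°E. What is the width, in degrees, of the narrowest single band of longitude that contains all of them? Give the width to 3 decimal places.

Sort the longitudes: -34.867°, -19.400°, +7.557°, +15.823°, +20.000°.
Eastward gaps between consecutive values (wrapping around): 15.467°, 26.957°, 8.266°, 4.177°, 305.133°.
Largest gap = 305.133° ⇒ minimal covering band is its complement: 360° − 305.133° = 54.867°.
Band runs from -34.867° eastward to +20.000°.

54.867°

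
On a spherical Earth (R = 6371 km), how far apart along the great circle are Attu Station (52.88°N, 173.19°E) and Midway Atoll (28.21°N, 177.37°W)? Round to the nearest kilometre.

Δλ = -177.37 − 173.19 = -350.56°; wrapped into (−180°, 180°]: 9.44°.
Δφ = 28.21 − 52.88 = -24.67°.
a = sin²(Δφ/2) + cos φ₁ · cos φ₂ · sin²(Δλ/2) = 0.049237.
c = 2·atan2(√a, √(1−a)) = 0.44752 rad → d = 6371·c ≈ 2851.12 km.

2851 km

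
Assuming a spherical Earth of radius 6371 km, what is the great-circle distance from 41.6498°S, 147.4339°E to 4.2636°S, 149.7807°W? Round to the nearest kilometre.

Δλ = -149.7807 − 147.4339 = -297.2146°; wrapped into (−180°, 180°]: 62.7854°.
Δφ = -4.2636 − -41.6498 = 37.3862°.
a = sin²(Δφ/2) + cos φ₁ · cos φ₂ · sin²(Δλ/2) = 0.304908.
c = 2·atan2(√a, √(1−a)) = 1.16996 rad → d = 6371·c ≈ 7453.84 km.

7454 km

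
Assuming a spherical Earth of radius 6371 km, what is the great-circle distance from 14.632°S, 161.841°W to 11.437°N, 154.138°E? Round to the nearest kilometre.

5650 km

Δλ = 154.138 − -161.841 = 315.979°; wrapped into (−180°, 180°]: -44.021°.
Δφ = 11.437 − -14.632 = 26.069°.
a = sin²(Δφ/2) + cos φ₁ · cos φ₂ · sin²(Δλ/2) = 0.184071.
c = 2·atan2(√a, √(1−a)) = 0.88685 rad → d = 6371·c ≈ 5650.11 km.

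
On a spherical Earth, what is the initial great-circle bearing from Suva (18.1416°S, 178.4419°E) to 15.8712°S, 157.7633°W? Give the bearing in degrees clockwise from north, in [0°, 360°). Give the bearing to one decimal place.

Δλ = -157.7633 − 178.4419 = -336.2052°; wrapped into (−180°, 180°]: 23.7948°.
θ = atan2( sin Δλ · cos φ₂ , cos φ₁ · sin φ₂ − sin φ₁ · cos φ₂ · cos Δλ )
  = atan2(0.38808, 0.01416) = 87.911° → normalised to [0°, 360°): 87.911°.

87.9°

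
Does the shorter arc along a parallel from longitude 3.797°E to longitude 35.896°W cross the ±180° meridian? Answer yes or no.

No

Signed shortest Δλ = ((-35.896 − 3.797 + 180) mod 360) − 180 = -39.693°.
Going west by 39.693° from +3.797° reaches -35.896° without touching 180°.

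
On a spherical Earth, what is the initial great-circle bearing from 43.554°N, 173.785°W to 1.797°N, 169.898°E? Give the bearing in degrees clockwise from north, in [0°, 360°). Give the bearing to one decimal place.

Δλ = 169.898 − -173.785 = 343.683°; wrapped into (−180°, 180°]: -16.317°.
θ = atan2( sin Δλ · cos φ₂ , cos φ₁ · sin φ₂ − sin φ₁ · cos φ₂ · cos Δλ )
  = atan2(-0.28081, -0.63823) = -156.251° → normalised to [0°, 360°): 203.749°.

203.7°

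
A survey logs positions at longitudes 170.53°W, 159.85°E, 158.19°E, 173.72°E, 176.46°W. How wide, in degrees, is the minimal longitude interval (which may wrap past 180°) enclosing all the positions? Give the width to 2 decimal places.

Sort the longitudes: -176.46°, -170.53°, +158.19°, +159.85°, +173.72°.
Eastward gaps between consecutive values (wrapping around): 5.93°, 328.72°, 1.66°, 13.87°, 9.82°.
Largest gap = 328.72° ⇒ minimal covering band is its complement: 360° − 328.72° = 31.28°.
Band runs from +158.19° eastward to -170.53°, crossing the antimeridian.

31.28°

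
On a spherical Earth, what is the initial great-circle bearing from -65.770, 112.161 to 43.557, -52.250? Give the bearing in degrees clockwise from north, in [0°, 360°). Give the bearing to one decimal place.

Δλ = -52.250 − 112.161 = -164.411°.
θ = atan2( sin Δλ · cos φ₂ , cos φ₁ · sin φ₂ − sin φ₁ · cos φ₂ · cos Δλ )
  = atan2(-0.19475, -0.35374) = -151.165° → normalised to [0°, 360°): 208.835°.

208.8°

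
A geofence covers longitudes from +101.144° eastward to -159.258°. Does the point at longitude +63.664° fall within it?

No

Band width going east from +101.144° to -159.258°: ((-159.258 − 101.144) mod 360) = 99.598°.
Offset of +63.664° east of the west edge: ((63.664 − 101.144) mod 360) = 322.520°.
322.520° > 99.598° ⇒ outside.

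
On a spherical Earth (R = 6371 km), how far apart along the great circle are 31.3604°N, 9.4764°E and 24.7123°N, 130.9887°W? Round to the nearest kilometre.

12496 km

Δλ = -130.9887 − 9.4764 = -140.4651°.
Δφ = 24.7123 − 31.3604 = -6.6481°.
a = sin²(Δφ/2) + cos φ₁ · cos φ₂ · sin²(Δλ/2) = 0.690344.
c = 2·atan2(√a, √(1−a)) = 1.96134 rad → d = 6371·c ≈ 12495.67 km.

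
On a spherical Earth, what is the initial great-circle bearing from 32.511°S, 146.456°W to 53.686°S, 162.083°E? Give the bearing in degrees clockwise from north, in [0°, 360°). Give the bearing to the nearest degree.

224°

Δλ = 162.083 − -146.456 = 308.539°; wrapped into (−180°, 180°]: -51.461°.
θ = atan2( sin Δλ · cos φ₂ , cos φ₁ · sin φ₂ − sin φ₁ · cos φ₂ · cos Δλ )
  = atan2(-0.46322, -0.48120) = -136.091° → normalised to [0°, 360°): 223.909°.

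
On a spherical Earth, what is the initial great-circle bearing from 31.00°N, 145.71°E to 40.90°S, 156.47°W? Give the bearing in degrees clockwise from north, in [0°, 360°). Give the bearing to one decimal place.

140.2°

Δλ = -156.47 − 145.71 = -302.18°; wrapped into (−180°, 180°]: 57.82°.
θ = atan2( sin Δλ · cos φ₂ , cos φ₁ · sin φ₂ − sin φ₁ · cos φ₂ · cos Δλ )
  = atan2(0.63974, -0.76855) = 140.226° → normalised to [0°, 360°): 140.226°.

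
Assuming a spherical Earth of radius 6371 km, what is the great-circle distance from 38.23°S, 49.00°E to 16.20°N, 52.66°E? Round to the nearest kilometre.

Δλ = 52.66 − 49.00 = 3.66°.
Δφ = 16.20 − -38.23 = 54.43°.
a = sin²(Δφ/2) + cos φ₁ · cos φ₂ · sin²(Δλ/2) = 0.209921.
c = 2·atan2(√a, √(1−a)) = 0.95187 rad → d = 6371·c ≈ 6064.38 km.

6064 km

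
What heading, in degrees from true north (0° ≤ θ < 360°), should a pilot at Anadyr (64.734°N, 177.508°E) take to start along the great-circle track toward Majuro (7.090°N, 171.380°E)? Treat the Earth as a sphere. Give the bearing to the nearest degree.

187°

Δλ = 171.380 − 177.508 = -6.128°.
θ = atan2( sin Δλ · cos φ₂ , cos φ₁ · sin φ₂ − sin φ₁ · cos φ₂ · cos Δλ )
  = atan2(-0.10593, -0.83961) = -172.809° → normalised to [0°, 360°): 187.191°.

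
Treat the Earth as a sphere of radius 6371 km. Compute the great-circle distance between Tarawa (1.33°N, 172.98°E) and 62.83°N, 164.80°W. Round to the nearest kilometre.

Δλ = -164.80 − 172.98 = -337.78°; wrapped into (−180°, 180°]: 22.22°.
Δφ = 62.83 − 1.33 = 61.50°.
a = sin²(Δφ/2) + cos φ₁ · cos φ₂ · sin²(Δλ/2) = 0.278371.
c = 2·atan2(√a, √(1−a)) = 1.11157 rad → d = 6371·c ≈ 7081.79 km.

7082 km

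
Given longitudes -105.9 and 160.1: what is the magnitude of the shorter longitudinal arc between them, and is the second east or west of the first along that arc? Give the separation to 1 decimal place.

94.0° west

Raw difference: 160.1 − -105.9 = 266.0°.
Normalise into (−180°, 180°]: 266.0° − 360° = -94.0°.
Negative ⇒ the second point lies to the west; separation 94.0°.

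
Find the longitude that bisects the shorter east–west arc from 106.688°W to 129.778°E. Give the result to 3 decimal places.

168.455°W

Signed shortest Δλ from -106.688° to +129.778° is -123.534°.
Midpoint longitude = -106.688° + (-123.534°)/2 = -106.688° − 61.767° = -168.455°.
(The naïve average (-106.688 + +129.778)/2 = 11.545° is on the wrong side of the globe.)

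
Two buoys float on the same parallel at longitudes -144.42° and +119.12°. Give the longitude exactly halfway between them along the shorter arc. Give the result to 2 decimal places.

Signed shortest Δλ from -144.42° to +119.12° is -96.46°.
Midpoint longitude = -144.42° + (-96.46°)/2 = -144.42° − 48.23° = -192.65°.
Normalise into (−180°, 180°]: +167.35°.
(The naïve average (-144.42 + +119.12)/2 = -12.65° is on the wrong side of the globe.)

+167.35°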